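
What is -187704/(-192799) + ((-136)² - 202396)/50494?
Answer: -12988905162/4867596353 ≈ -2.6684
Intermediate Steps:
-187704/(-192799) + ((-136)² - 202396)/50494 = -187704*(-1/192799) + (18496 - 202396)*(1/50494) = 187704/192799 - 183900*1/50494 = 187704/192799 - 91950/25247 = -12988905162/4867596353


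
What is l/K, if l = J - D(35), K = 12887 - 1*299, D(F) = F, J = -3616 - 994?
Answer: -4645/12588 ≈ -0.36900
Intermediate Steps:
J = -4610
K = 12588 (K = 12887 - 299 = 12588)
l = -4645 (l = -4610 - 1*35 = -4610 - 35 = -4645)
l/K = -4645/12588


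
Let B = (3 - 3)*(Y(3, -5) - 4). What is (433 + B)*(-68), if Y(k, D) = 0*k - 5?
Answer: -29444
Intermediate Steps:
Y(k, D) = -5 (Y(k, D) = 0 - 5 = -5)
B = 0 (B = (3 - 3)*(-5 - 4) = 0*(-9) = 0)
(433 + B)*(-68) = (433 + 0)*(-68) = 433*(-68) = -29444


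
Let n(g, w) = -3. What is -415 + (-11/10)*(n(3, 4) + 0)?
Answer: -4117/10 ≈ -411.70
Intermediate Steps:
-415 + (-11/10)*(n(3, 4) + 0) = -415 + (-11/10)*(-3 + 0) = -415 - 11*⅒*(-3) = -415 - 11/10*(-3) = -415 + 33/10 = -4117/10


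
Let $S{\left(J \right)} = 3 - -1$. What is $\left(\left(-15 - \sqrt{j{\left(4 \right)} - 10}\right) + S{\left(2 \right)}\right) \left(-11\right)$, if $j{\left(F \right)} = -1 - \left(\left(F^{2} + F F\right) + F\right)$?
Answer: $121 + 11 i \sqrt{47} \approx 121.0 + 75.412 i$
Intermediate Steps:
$S{\left(J \right)} = 4$ ($S{\left(J \right)} = 3 + 1 = 4$)
$j{\left(F \right)} = -1 - F - 2 F^{2}$ ($j{\left(F \right)} = -1 - \left(\left(F^{2} + F^{2}\right) + F\right) = -1 - \left(2 F^{2} + F\right) = -1 - \left(F + 2 F^{2}\right) = -1 - F - 2 F^{2}$)
$\left(\left(-15 - \sqrt{j{\left(4 \right)} - 10}\right) + S{\left(2 \right)}\right) \left(-11\right) = \left(\left(-15 - \sqrt{\left(-1 - 4 - 2 \cdot 4^{2}\right) - 10}\right) + 4\right) \left(-11\right) = \left(\left(-15 - \sqrt{\left(-1 - 4 - 32\right) - 10}\right) + 4\right) \left(-11\right) = \left(\left(-15 - \sqrt{-37 - 10}\right) + 4\right) \left(-11\right) = \left(\left(-15 - \sqrt{-47}\right) + 4\right) \left(-11\right) = \left(\left(-15 - i \sqrt{47}\right) + 4\right) \left(-11\right) = \left(-11 - i \sqrt{47}\right) \left(-11\right) = 121 + 11 i \sqrt{47}$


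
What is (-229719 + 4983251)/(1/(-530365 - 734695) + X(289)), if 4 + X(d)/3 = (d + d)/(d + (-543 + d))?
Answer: 42094522343440/332457761 ≈ 1.2662e+5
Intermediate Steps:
X(d) = -12 + 6*d/(-543 + 2*d) (X(d) = -12 + 3*((d + d)/(d + (-543 + d))) = -12 + 3*((2*d)/(-543 + 2*d)) = -12 + 3*(2*d/(-543 + 2*d)) = -12 + 6*d/(-543 + 2*d))
(-229719 + 4983251)/(1/(-530365 - 734695) + X(289)) = (-229719 + 4983251)/(1/(-530365 - 734695) + 18*(362 - 1*289)/(-543 + 2*289)) = 4753532/(1/(-1265060) + 18*(362 - 289)/(-543 + 578)) = 4753532/(-1/1265060 + 18*73/35) = 4753532/(-1/1265060 + 18*(1/35)*73) = 4753532/(-1/1265060 + 1314/35) = 4753532/(332457761/8855420) = 4753532*(8855420/332457761) = 42094522343440/332457761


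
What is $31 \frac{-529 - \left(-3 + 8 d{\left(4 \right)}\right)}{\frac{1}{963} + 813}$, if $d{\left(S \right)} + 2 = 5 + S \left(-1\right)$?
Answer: $- \frac{208971}{10580} \approx -19.752$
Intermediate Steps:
$d{\left(S \right)} = 3 - S$ ($d{\left(S \right)} = -2 + \left(5 + S \left(-1\right)\right) = -2 - \left(-5 + S\right) = 3 - S$)
$31 \frac{-529 - \left(-3 + 8 d{\left(4 \right)}\right)}{\frac{1}{963} + 813} = 31 \frac{-529 - \left(-3 + 8 \left(3 - 4\right)\right)}{\frac{1}{963} + 813} = 31 \frac{-529 + \left(3 - -8\right)}{\frac{782920}{963}} = 31 \left(-529 + \left(3 + 8\right)\right) \frac{963}{782920} = 31 \left(-529 + 11\right) \frac{963}{782920} = 31 \left(\left(-518\right) \frac{963}{782920}\right) = 31 \left(- \frac{6741}{10580}\right) = - \frac{208971}{10580}$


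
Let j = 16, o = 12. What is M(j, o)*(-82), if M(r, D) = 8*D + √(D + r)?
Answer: -7872 - 164*√7 ≈ -8305.9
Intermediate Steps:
M(r, D) = √(D + r) + 8*D
M(j, o)*(-82) = (√(12 + 16) + 8*12)*(-82) = (√28 + 96)*(-82) = (2*√7 + 96)*(-82) = (96 + 2*√7)*(-82) = -7872 - 164*√7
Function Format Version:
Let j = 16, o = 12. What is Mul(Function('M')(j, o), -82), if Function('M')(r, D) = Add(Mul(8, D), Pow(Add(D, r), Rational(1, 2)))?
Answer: Add(-7872, Mul(-164, Pow(7, Rational(1, 2)))) ≈ -8305.9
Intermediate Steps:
Function('M')(r, D) = Add(Pow(Add(D, r), Rational(1, 2)), Mul(8, D))
Mul(Function('M')(j, o), -82) = Mul(Add(Pow(Add(12, 16), Rational(1, 2)), Mul(8, 12)), -82) = Mul(Add(Pow(28, Rational(1, 2)), 96), -82) = Mul(Add(Mul(2, Pow(7, Rational(1, 2))), 96), -82) = Mul(Add(96, Mul(2, Pow(7, Rational(1, 2)))), -82) = Add(-7872, Mul(-164, Pow(7, Rational(1, 2))))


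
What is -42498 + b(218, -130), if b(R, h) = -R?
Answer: -42716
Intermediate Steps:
-42498 + b(218, -130) = -42498 - 1*218 = -42498 - 218 = -42716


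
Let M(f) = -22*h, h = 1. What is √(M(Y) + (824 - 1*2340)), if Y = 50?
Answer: I*√1538 ≈ 39.217*I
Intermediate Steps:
M(f) = -22 (M(f) = -22*1 = -22)
√(M(Y) + (824 - 1*2340)) = √(-22 + (824 - 1*2340)) = √(-22 + (824 - 2340)) = √(-22 - 1516) = √(-1538) = I*√1538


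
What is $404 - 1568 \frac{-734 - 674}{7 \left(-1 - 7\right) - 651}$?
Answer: $- \frac{274588}{101} \approx -2718.7$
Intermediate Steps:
$404 - 1568 \frac{-734 - 674}{7 \left(-1 - 7\right) - 651} = 404 - 1568 \left(- \frac{1408}{7 \left(-8\right) - 651}\right) = 404 - 1568 \left(- \frac{1408}{-56 - 651}\right) = 404 - 1568 \left(- \frac{1408}{-707}\right) = 404 - 1568 \left(\left(-1408\right) \left(- \frac{1}{707}\right)\right) = 404 - \frac{315392}{101} = - \frac{274588}{101}$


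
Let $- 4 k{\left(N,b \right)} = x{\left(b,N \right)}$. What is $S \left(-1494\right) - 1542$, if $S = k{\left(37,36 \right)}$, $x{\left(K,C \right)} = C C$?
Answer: $\frac{1019559}{2} \approx 5.0978 \cdot 10^{5}$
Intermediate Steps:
$x{\left(K,C \right)} = C^{2}$
$k{\left(N,b \right)} = - \frac{N^{2}}{4}$
$S = - \frac{1369}{4}$ ($S = - \frac{37^{2}}{4} = \left(- \frac{1}{4}\right) 1369 = - \frac{1369}{4} \approx -342.25$)
$S \left(-1494\right) - 1542 = \left(- \frac{1369}{4}\right) \left(-1494\right) - 1542 = \frac{1022643}{2} - 1542 = \frac{1019559}{2}$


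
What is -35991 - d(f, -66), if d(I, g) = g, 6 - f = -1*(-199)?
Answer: -35925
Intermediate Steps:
f = -193 (f = 6 - (-1)*(-199) = 6 - 1*199 = 6 - 199 = -193)
-35991 - d(f, -66) = -35991 - 1*(-66) = -35991 + 66 = -35925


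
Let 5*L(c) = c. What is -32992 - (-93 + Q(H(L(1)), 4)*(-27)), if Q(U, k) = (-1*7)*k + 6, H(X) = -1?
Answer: -33493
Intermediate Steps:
L(c) = c/5
Q(U, k) = 6 - 7*k (Q(U, k) = -7*k + 6 = 6 - 7*k)
-32992 - (-93 + Q(H(L(1)), 4)*(-27)) = -32992 - (-93 + (6 - 7*4)*(-27)) = -32992 - (-93 + (6 - 28)*(-27)) = -32992 - (-93 - 22*(-27)) = -32992 - (-93 + 594) = -32992 - 1*501 = -32992 - 501 = -33493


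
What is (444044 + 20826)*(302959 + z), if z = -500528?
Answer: -91843901030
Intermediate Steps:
(444044 + 20826)*(302959 + z) = (444044 + 20826)*(302959 - 500528) = 464870*(-197569) = -91843901030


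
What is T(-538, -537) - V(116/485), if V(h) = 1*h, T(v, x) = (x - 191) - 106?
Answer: -404606/485 ≈ -834.24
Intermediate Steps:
T(v, x) = -297 + x (T(v, x) = (-191 + x) - 106 = -297 + x)
V(h) = h
T(-538, -537) - V(116/485) = (-297 - 537) - 116/485 = -834 - 116/485 = -404606/485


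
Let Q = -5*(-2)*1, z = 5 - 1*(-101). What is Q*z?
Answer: 1060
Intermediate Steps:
z = 106 (z = 5 + 101 = 106)
Q = 10 (Q = 10*1 = 10)
Q*z = 10*106 = 1060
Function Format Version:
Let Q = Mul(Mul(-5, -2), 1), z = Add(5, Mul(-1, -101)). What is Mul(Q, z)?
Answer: 1060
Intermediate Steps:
z = 106 (z = Add(5, 101) = 106)
Q = 10 (Q = Mul(10, 1) = 10)
Mul(Q, z) = Mul(10, 106) = 1060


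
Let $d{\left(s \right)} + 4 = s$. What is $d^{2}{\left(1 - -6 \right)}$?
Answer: $9$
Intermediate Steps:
$d{\left(s \right)} = -4 + s$
$d^{2}{\left(1 - -6 \right)} = \left(-4 + \left(1 - -6\right)\right)^{2} = \left(-4 + \left(1 + 6\right)\right)^{2} = \left(-4 + 7\right)^{2} = 3^{2} = 9$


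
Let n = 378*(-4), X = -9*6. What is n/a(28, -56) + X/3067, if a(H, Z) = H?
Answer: -165672/3067 ≈ -54.018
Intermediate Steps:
X = -54 (X = -9*6 = -54)
n = -1512
n/a(28, -56) + X/3067 = -1512/28 - 54/3067 = -1512*1/28 - 54*1/3067 = -54 - 54/3067 = -165672/3067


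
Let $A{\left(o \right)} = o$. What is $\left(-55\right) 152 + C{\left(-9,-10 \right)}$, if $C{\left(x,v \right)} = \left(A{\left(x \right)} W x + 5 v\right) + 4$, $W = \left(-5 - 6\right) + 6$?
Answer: $-8811$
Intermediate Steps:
$W = -5$ ($W = \left(-5 - 6\right) + 6 = -11 + 6 = -5$)
$C{\left(x,v \right)} = 4 - 5 x^{2} + 5 v$ ($C{\left(x,v \right)} = \left(x \left(-5\right) x + 5 v\right) + 4 = \left(- 5 x x + 5 v\right) + 4 = \left(- 5 x^{2} + 5 v\right) + 4 = 4 - 5 x^{2} + 5 v$)
$\left(-55\right) 152 + C{\left(-9,-10 \right)} = \left(-55\right) 152 + \left(4 - 5 \left(-9\right)^{2} + 5 \left(-10\right)\right) = -8360 - 451 = -8811$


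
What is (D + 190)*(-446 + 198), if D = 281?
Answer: -116808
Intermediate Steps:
(D + 190)*(-446 + 198) = (281 + 190)*(-446 + 198) = 471*(-248) = -116808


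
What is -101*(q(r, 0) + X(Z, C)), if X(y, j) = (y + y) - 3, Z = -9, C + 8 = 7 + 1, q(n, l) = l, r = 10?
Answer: 2121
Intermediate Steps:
C = 0 (C = -8 + (7 + 1) = -8 + 8 = 0)
X(y, j) = -3 + 2*y (X(y, j) = 2*y - 3 = -3 + 2*y)
-101*(q(r, 0) + X(Z, C)) = -101*(0 + (-3 + 2*(-9))) = -101*(0 + (-3 - 18)) = -101*(0 - 21) = -101*(-21) = 2121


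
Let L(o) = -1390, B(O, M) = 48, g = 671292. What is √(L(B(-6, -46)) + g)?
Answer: 17*√2318 ≈ 818.48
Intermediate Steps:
√(L(B(-6, -46)) + g) = √(-1390 + 671292) = √669902 = 17*√2318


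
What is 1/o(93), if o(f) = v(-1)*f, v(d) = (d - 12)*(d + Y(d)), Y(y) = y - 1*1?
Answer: 1/3627 ≈ 0.00027571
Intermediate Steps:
Y(y) = -1 + y (Y(y) = y - 1 = -1 + y)
v(d) = (-1 + 2*d)*(-12 + d) (v(d) = (d - 12)*(d + (-1 + d)) = (-12 + d)*(-1 + 2*d) = (-1 + 2*d)*(-12 + d))
o(f) = 39*f (o(f) = (12 - 25*(-1) + 2*(-1)**2)*f = (12 + 25 + 2*1)*f = (12 + 25 + 2)*f = 39*f)
1/o(93) = 1/(39*93) = 1/3627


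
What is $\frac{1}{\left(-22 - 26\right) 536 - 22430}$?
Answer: $- \frac{1}{48158} \approx -2.0765 \cdot 10^{-5}$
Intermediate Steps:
$\frac{1}{\left(-22 - 26\right) 536 - 22430} = \frac{1}{\left(-48\right) 536 - 22430} = \frac{1}{-25728 - 22430} = \frac{1}{-48158} = - \frac{1}{48158}$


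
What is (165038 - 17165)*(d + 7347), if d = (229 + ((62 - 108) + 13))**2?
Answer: 6767112099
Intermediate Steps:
d = 38416 (d = (229 + (-46 + 13))**2 = (229 - 33)**2 = 196**2 = 38416)
(165038 - 17165)*(d + 7347) = (165038 - 17165)*(38416 + 7347) = 147873*45763 = 6767112099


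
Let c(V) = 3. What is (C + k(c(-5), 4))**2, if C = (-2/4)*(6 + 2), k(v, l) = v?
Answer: 1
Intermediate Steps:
C = -4 (C = -2*1/4*8 = -1/2*8 = -4)
(C + k(c(-5), 4))**2 = (-4 + 3)**2 = (-1)**2 = 1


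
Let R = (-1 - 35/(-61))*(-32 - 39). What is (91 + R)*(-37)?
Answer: -273689/61 ≈ -4486.7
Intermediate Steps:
R = 1846/61 (R = (-1 - 35*(-1/61))*(-71) = (-1 + 35/61)*(-71) = -26/61*(-71) = 1846/61 ≈ 30.262)
(91 + R)*(-37) = (91 + 1846/61)*(-37) = (7397/61)*(-37) = -273689/61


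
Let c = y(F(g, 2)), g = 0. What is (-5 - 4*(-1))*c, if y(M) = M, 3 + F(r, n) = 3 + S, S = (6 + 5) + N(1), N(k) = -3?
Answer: -8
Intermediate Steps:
S = 8 (S = (6 + 5) - 3 = 11 - 3 = 8)
F(r, n) = 8 (F(r, n) = -3 + (3 + 8) = -3 + 11 = 8)
c = 8
(-5 - 4*(-1))*c = (-5 - 4*(-1))*8 = (-5 + 4)*8 = -1*8 = -8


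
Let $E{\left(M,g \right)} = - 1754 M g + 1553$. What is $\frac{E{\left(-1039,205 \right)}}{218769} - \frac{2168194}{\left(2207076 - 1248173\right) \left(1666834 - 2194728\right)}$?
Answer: $\frac{94556679221386990996}{55370339860176429} \approx 1707.7$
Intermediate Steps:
$E{\left(M,g \right)} = 1553 - 1754 M g$ ($E{\left(M,g \right)} = - 1754 M g + 1553 = 1553 - 1754 M g$)
$\frac{E{\left(-1039,205 \right)}}{218769} - \frac{2168194}{\left(2207076 - 1248173\right) \left(1666834 - 2194728\right)} = \frac{1553 - \left(-1822406\right) 205}{218769} - \frac{2168194}{\left(2207076 - 1248173\right) \left(1666834 - 2194728\right)} = \left(1553 + 373593230\right) \frac{1}{218769} - \frac{2168194}{958903 \left(-527894\right)} = 373594783 \cdot \frac{1}{218769} - \frac{2168194}{-506199140282} = \frac{373594783}{218769} - - \frac{1084097}{253099570141} = \frac{373594783}{218769} + \frac{1084097}{253099570141} = \frac{94556679221386990996}{55370339860176429}$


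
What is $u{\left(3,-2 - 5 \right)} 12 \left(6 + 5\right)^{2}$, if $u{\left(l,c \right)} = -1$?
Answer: $-1452$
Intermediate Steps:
$u{\left(3,-2 - 5 \right)} 12 \left(6 + 5\right)^{2} = \left(-1\right) 12 \left(6 + 5\right)^{2} = - 12 \cdot 11^{2} = \left(-12\right) 121 = -1452$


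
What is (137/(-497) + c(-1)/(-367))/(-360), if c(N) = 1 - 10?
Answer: 22903/32831820 ≈ 0.00069759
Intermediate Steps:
c(N) = -9
(137/(-497) + c(-1)/(-367))/(-360) = (137/(-497) - 9/(-367))/(-360) = (137*(-1/497) - 9*(-1/367))*(-1/360) = (-137/497 + 9/367)*(-1/360) = -45806/182399*(-1/360) = 22903/32831820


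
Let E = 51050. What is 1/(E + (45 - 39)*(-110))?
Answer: 1/50390 ≈ 1.9845e-5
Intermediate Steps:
1/(E + (45 - 39)*(-110)) = 1/(51050 + (45 - 39)*(-110)) = 1/(51050 + 6*(-110)) = 1/(51050 - 660) = 1/50390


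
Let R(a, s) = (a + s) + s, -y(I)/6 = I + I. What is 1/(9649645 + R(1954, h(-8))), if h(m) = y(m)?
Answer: 1/9651791 ≈ 1.0361e-7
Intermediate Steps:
y(I) = -12*I (y(I) = -6*(I + I) = -12*I)
h(m) = -12*m
R(a, s) = a + 2*s
1/(9649645 + R(1954, h(-8))) = 1/(9649645 + (1954 + 2*(-12*(-8)))) = 1/(9649645 + (1954 + 2*96)) = 1/(9649645 + (1954 + 192)) = 1/(9649645 + 2146) = 1/9651791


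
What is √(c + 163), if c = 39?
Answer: √202 ≈ 14.213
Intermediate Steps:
√(c + 163) = √(39 + 163) = √202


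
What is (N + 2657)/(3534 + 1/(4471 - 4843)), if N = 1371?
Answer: 1498416/1314647 ≈ 1.1398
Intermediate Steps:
(N + 2657)/(3534 + 1/(4471 - 4843)) = (1371 + 2657)/(3534 + 1/(4471 - 4843)) = 4028/(3534 + 1/(-372)) = 4028/(3534 - 1/372) = 4028/(1314647/372) = 4028*(372/1314647) = 1498416/1314647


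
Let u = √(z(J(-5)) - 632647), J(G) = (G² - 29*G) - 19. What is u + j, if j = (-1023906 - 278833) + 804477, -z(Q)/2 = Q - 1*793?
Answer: -498262 + I*√631363 ≈ -4.9826e+5 + 794.58*I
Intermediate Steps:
J(G) = -19 + G² - 29*G
z(Q) = 1586 - 2*Q (z(Q) = -2*(Q - 1*793) = -2*(Q - 793) = -2*(-793 + Q) = 1586 - 2*Q)
j = -498262 (j = -1302739 + 804477 = -498262)
u = I*√631363 (u = √((1586 - 2*(-19 + (-5)² - 29*(-5))) - 632647) = √((1586 - 2*(-19 + 25 + 145)) - 632647) = √((1586 - 2*151) - 632647) = √((1586 - 302) - 632647) = √(1284 - 632647) = √(-631363) = I*√631363 ≈ 794.58*I)
u + j = I*√631363 - 498262 = -498262 + I*√631363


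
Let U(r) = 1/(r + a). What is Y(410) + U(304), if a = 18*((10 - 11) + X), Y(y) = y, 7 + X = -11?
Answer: 15579/38 ≈ 409.97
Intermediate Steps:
X = -18 (X = -7 - 11 = -18)
a = -342 (a = 18*((10 - 11) - 18) = 18*(-1 - 18) = 18*(-19) = -342)
U(r) = 1/(-342 + r) (U(r) = 1/(r - 342) = 1/(-342 + r))
Y(410) + U(304) = 410 + 1/(-342 + 304) = 410 + 1/(-38) = 410 - 1/38 = 15579/38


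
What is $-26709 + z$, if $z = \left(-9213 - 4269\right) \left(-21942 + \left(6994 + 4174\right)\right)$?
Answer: $145228359$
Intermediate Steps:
$z = 145255068$ ($z = - 13482 \left(-21942 + 11168\right) = \left(-13482\right) \left(-10774\right) = 145255068$)
$-26709 + z = -26709 + 145255068 = 145228359$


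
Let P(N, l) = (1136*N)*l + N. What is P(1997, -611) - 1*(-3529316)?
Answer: -1382578399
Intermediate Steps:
P(N, l) = N + 1136*N*l (P(N, l) = 1136*N*l + N = N + 1136*N*l)
P(1997, -611) - 1*(-3529316) = 1997*(1 + 1136*(-611)) - 1*(-3529316) = 1997*(1 - 694096) + 3529316 = 1997*(-694095) + 3529316 = -1386107715 + 3529316 = -1382578399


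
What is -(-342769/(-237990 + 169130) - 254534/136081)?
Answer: -2647012459/851867060 ≈ -3.1073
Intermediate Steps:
-(-342769/(-237990 + 169130) - 254534/136081) = -(-342769/(-68860) - 254534*1/136081) = -(-342769*(-1/68860) - 254534/136081) = -(342769/68860 - 254534/136081) = -1*2647012459/851867060 = -2647012459/851867060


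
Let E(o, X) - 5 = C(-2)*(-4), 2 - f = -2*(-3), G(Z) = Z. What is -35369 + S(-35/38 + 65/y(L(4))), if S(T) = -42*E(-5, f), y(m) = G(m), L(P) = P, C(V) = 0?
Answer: -35579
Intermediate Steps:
f = -4 (f = 2 - (-2)*(-3) = 2 - 1*6 = 2 - 6 = -4)
E(o, X) = 5 (E(o, X) = 5 + 0*(-4) = 5 + 0 = 5)
y(m) = m
S(T) = -210 (S(T) = -42*5 = -210)
-35369 + S(-35/38 + 65/y(L(4))) = -35369 - 210 = -35579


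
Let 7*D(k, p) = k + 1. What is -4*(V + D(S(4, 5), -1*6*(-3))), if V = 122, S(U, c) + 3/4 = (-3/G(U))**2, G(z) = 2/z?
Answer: -3561/7 ≈ -508.71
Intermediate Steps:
S(U, c) = -3/4 + 9*U**2/4 (S(U, c) = -3/4 + (-3*U/2)**2 = -3/4 + 9*U**2/4)
D(k, p) = 1/7 + k/7 (D(k, p) = (k + 1)/7 = (1 + k)/7 = 1/7 + k/7)
-4*(V + D(S(4, 5), -1*6*(-3))) = -4*(122 + (1/7 + (-3/4 + (9/4)*4**2)/7)) = -4*(122 + (1/7 + (-3/4 + (9/4)*16)/7)) = -4*(122 + (1/7 + (-3/4 + 36)/7)) = -4*(122 + (1/7 + (1/7)*(141/4))) = -4*(122 + (1/7 + 141/28)) = -4*(122 + 145/28) = -4*3561/28 = -3561/7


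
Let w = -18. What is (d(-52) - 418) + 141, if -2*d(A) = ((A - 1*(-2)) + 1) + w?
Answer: -487/2 ≈ -243.50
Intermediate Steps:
d(A) = 15/2 - A/2 (d(A) = -(((A - 1*(-2)) + 1) - 18)/2 = -(((A + 2) + 1) - 18)/2 = -(((2 + A) + 1) - 18)/2 = -((3 + A) - 18)/2 = -(-15 + A)/2 = 15/2 - A/2)
(d(-52) - 418) + 141 = ((15/2 - 1/2*(-52)) - 418) + 141 = ((15/2 + 26) - 418) + 141 = (67/2 - 418) + 141 = -769/2 + 141 = -487/2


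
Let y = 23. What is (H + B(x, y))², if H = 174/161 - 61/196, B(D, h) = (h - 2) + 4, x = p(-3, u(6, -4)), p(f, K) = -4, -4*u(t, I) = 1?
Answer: 13495236561/20322064 ≈ 664.07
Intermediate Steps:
u(t, I) = -¼ (u(t, I) = -¼*1 = -¼)
x = -4
B(D, h) = 2 + h (B(D, h) = (-2 + h) + 4 = 2 + h)
H = 3469/4508 (H = 174*(1/161) - 61*1/196 = 174/161 - 61/196 = 3469/4508 ≈ 0.76952)
(H + B(x, y))² = (3469/4508 + (2 + 23))² = (3469/4508 + 25)² = (116169/4508)² = 13495236561/20322064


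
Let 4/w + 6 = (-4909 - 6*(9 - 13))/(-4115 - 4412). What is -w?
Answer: 34108/46277 ≈ 0.73704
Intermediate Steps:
w = -34108/46277 (w = 4/(-6 + (-4909 - 6*(9 - 13))/(-4115 - 4412)) = 4/(-6 + (-4909 - 6*(-4))/(-8527)) = 4/(-6 + (-4909 + 24)*(-1/8527)) = 4/(-6 - 4885*(-1/8527)) = 4/(-6 + 4885/8527) = 4/(-46277/8527) = 4*(-8527/46277) = -34108/46277 ≈ -0.73704)
-w = -1*(-34108/46277) = 34108/46277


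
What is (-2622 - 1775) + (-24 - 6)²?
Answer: -3497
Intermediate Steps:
(-2622 - 1775) + (-24 - 6)² = -4397 + (-30)² = -4397 + 900 = -3497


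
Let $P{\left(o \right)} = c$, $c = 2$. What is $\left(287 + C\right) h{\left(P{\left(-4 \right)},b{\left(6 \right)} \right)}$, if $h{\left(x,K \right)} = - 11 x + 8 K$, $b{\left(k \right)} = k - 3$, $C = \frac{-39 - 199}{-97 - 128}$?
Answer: $\frac{129626}{225} \approx 576.12$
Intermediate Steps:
$C = \frac{238}{225}$ ($C = - \frac{238}{-225} = \left(-238\right) \left(- \frac{1}{225}\right) = \frac{238}{225} \approx 1.0578$)
$P{\left(o \right)} = 2$
$b{\left(k \right)} = -3 + k$
$\left(287 + C\right) h{\left(P{\left(-4 \right)},b{\left(6 \right)} \right)} = \left(287 + \frac{238}{225}\right) \left(\left(-11\right) 2 + 8 \left(-3 + 6\right)\right) = \frac{64813 \left(-22 + 8 \cdot 3\right)}{225} = \frac{64813 \left(-22 + 24\right)}{225} = \frac{64813}{225} \cdot 2 = \frac{129626}{225}$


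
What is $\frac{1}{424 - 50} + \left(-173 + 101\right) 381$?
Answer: $- \frac{10259567}{374} \approx -27432.0$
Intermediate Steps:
$\frac{1}{424 - 50} + \left(-173 + 101\right) 381 = \frac{1}{374} - 27432 = - \frac{10259567}{374}$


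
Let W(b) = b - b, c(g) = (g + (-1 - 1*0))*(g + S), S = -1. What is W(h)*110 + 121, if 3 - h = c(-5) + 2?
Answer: 121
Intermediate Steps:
c(g) = (-1 + g)² (c(g) = (g + (-1 - 1*0))*(g - 1) = (g + (-1 + 0))*(-1 + g) = (g - 1)*(-1 + g) = (-1 + g)*(-1 + g) = (-1 + g)²)
h = -35 (h = 3 - ((1 + (-5)² - 2*(-5)) + 2) = 3 - ((1 + 25 + 10) + 2) = 3 - (36 + 2) = 3 - 1*38 = 3 - 38 = -35)
W(b) = 0
W(h)*110 + 121 = 0*110 + 121 = 0 + 121 = 121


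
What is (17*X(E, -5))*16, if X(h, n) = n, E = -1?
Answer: -1360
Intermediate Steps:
(17*X(E, -5))*16 = (17*(-5))*16 = -85*16 = -1360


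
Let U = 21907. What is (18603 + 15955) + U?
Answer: 56465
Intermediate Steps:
(18603 + 15955) + U = (18603 + 15955) + 21907 = 34558 + 21907 = 56465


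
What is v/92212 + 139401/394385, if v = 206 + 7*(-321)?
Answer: 12049505227/36367029620 ≈ 0.33133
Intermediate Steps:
v = -2041 (v = 206 - 2247 = -2041)
v/92212 + 139401/394385 = -2041/92212 + 139401/394385 = 12049505227/36367029620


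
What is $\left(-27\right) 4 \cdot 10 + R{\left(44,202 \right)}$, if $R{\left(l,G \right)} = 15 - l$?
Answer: $-1109$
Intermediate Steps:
$\left(-27\right) 4 \cdot 10 + R{\left(44,202 \right)} = \left(-27\right) 4 \cdot 10 + \left(15 - 44\right) = \left(-108\right) 10 + \left(15 - 44\right) = -1080 - 29 = -1109$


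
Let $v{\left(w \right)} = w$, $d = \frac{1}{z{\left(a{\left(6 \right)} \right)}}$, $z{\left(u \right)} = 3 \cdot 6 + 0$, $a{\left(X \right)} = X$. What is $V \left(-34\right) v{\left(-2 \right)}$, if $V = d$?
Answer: $\frac{34}{9} \approx 3.7778$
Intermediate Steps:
$z{\left(u \right)} = 18$ ($z{\left(u \right)} = 18 + 0 = 18$)
$d = \frac{1}{18} \approx 0.055556$
$V = \frac{1}{18} \approx 0.055556$
$V \left(-34\right) v{\left(-2 \right)} = \frac{1}{18} \left(-34\right) \left(-2\right) = \left(- \frac{17}{9}\right) \left(-2\right) = \frac{34}{9}$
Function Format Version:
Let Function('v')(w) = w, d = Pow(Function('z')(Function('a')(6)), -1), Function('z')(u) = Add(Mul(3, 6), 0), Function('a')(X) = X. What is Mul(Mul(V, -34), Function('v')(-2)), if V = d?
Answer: Rational(34, 9) ≈ 3.7778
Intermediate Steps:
Function('z')(u) = 18 (Function('z')(u) = Add(18, 0) = 18)
d = Rational(1, 18) (d = Pow(18, -1) = Rational(1, 18) ≈ 0.055556)
V = Rational(1, 18) ≈ 0.055556
Mul(Mul(V, -34), Function('v')(-2)) = Mul(Mul(Rational(1, 18), -34), -2) = Mul(Rational(-17, 9), -2) = Rational(34, 9)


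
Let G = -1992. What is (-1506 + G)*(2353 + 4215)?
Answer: -22974864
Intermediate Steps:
(-1506 + G)*(2353 + 4215) = (-1506 - 1992)*(2353 + 4215) = -3498*6568 = -22974864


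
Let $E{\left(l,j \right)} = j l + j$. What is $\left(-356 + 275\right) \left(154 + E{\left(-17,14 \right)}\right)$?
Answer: $5670$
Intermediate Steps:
$E{\left(l,j \right)} = j + j l$
$\left(-356 + 275\right) \left(154 + E{\left(-17,14 \right)}\right) = \left(-356 + 275\right) \left(154 + 14 \left(1 - 17\right)\right) = - 81 \left(154 + 14 \left(-16\right)\right) = - 81 \left(154 - 224\right) = \left(-81\right) \left(-70\right) = 5670$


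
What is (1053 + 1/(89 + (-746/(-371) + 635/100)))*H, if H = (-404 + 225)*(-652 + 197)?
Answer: 61956231272845/722417 ≈ 8.5762e+7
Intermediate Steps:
H = 81445 (H = -179*(-455) = 81445)
(1053 + 1/(89 + (-746/(-371) + 635/100)))*H = (1053 + 1/(89 + (-746/(-371) + 635/100)))*81445 = (1053 + 1/(89 + (-746*(-1/371) + 635*(1/100))))*81445 = (1053 + 1/(89 + (746/371 + 127/20)))*81445 = (1053 + 1/(89 + 62037/7420))*81445 = (1053 + 1/(722417/7420))*81445 = (1053 + 7420/722417)*81445 = (760712521/722417)*81445 = 61956231272845/722417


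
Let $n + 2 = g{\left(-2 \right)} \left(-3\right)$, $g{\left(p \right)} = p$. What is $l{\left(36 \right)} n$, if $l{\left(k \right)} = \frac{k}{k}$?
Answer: $4$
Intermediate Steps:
$l{\left(k \right)} = 1$
$n = 4$ ($n = -2 - -6 = -2 + 6 = 4$)
$l{\left(36 \right)} n = 1 \cdot 4 = 4$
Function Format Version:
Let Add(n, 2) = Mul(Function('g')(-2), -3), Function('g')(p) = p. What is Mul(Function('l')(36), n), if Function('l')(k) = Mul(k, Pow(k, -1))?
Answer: 4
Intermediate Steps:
Function('l')(k) = 1
n = 4 (n = Add(-2, Mul(-2, -3)) = Add(-2, 6) = 4)
Mul(Function('l')(36), n) = Mul(1, 4) = 4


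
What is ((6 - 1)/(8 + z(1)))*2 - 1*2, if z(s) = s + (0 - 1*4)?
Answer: 0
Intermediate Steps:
z(s) = -4 + s (z(s) = s + (0 - 4) = s - 4 = -4 + s)
((6 - 1)/(8 + z(1)))*2 - 1*2 = ((6 - 1)/(8 + (-4 + 1)))*2 - 1*2 = (5/(8 - 3))*2 - 2 = (5/5)*2 - 2 = (5*(⅕))*2 - 2 = 1*2 - 2 = 2 - 2 = 0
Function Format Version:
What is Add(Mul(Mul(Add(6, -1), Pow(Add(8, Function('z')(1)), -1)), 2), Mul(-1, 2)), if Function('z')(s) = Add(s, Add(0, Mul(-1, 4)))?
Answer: 0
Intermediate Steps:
Function('z')(s) = Add(-4, s) (Function('z')(s) = Add(s, Add(0, -4)) = Add(s, -4) = Add(-4, s))
Add(Mul(Mul(Add(6, -1), Pow(Add(8, Function('z')(1)), -1)), 2), Mul(-1, 2)) = Add(Mul(Mul(Add(6, -1), Pow(Add(8, Add(-4, 1)), -1)), 2), Mul(-1, 2)) = Add(Mul(Mul(5, Pow(Add(8, -3), -1)), 2), -2) = Add(Mul(Mul(5, Pow(5, -1)), 2), -2) = Add(Mul(Mul(5, Rational(1, 5)), 2), -2) = Add(Mul(1, 2), -2) = Add(2, -2) = 0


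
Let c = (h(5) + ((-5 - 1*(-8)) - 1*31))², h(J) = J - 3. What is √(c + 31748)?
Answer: 2*√8106 ≈ 180.07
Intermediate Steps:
h(J) = -3 + J
c = 676 (c = ((-3 + 5) + ((-5 - 1*(-8)) - 1*31))² = (2 + ((-5 + 8) - 31))² = (2 + (3 - 31))² = (2 - 28)² = (-26)² = 676)
√(c + 31748) = √(676 + 31748) = √32424 = 2*√8106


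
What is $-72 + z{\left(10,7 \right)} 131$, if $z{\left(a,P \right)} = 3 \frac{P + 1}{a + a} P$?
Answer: $\frac{5142}{5} \approx 1028.4$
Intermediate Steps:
$z{\left(a,P \right)} = \frac{3 P \left(1 + P\right)}{2 a}$ ($z{\left(a,P \right)} = 3 \frac{1 + P}{2 a} P = \frac{3 \left(1 + P\right)}{2 a} P = \frac{3 P \left(1 + P\right)}{2 a}$)
$-72 + z{\left(10,7 \right)} 131 = -72 + \frac{3}{2} \cdot 7 \cdot \frac{1}{10} \left(1 + 7\right) 131 = -72 + \frac{3}{2} \cdot 7 \cdot \frac{1}{10} \cdot 8 \cdot 131 = -72 + \frac{42}{5} \cdot 131 = -72 + \frac{5502}{5} = \frac{5142}{5}$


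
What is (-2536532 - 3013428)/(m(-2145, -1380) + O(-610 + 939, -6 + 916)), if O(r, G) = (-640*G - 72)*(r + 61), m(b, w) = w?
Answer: 277498/11358273 ≈ 0.024431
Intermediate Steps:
O(r, G) = (-72 - 640*G)*(61 + r)
(-2536532 - 3013428)/(m(-2145, -1380) + O(-610 + 939, -6 + 916)) = (-2536532 - 3013428)/(-1380 + (-4392 - 39040*(-6 + 916) - 72*(-610 + 939) - 640*(-6 + 916)*(-610 + 939))) = -5549960/(-1380 + (-4392 - 39040*910 - 72*329 - 640*910*329)) = -5549960/(-1380 + (-4392 - 35526400 - 23688 - 191609600)) = -5549960/(-1380 - 227164080) = -5549960/(-227165460) = -5549960*(-1/227165460) = 277498/11358273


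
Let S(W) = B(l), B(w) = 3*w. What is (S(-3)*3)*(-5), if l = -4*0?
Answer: 0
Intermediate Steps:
l = 0
S(W) = 0 (S(W) = 3*0 = 0)
(S(-3)*3)*(-5) = (0*3)*(-5) = 0*(-5) = 0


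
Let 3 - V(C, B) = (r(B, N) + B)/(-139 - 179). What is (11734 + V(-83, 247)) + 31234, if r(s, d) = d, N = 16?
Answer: 13665041/318 ≈ 42972.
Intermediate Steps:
V(C, B) = 485/159 + B/318 (V(C, B) = 3 - (16 + B)/(-139 - 179) = 3 - (16 + B)/(-318) = 3 - (16 + B)*(-1)/318 = 3 - (-8/159 - B/318) = 3 + (8/159 + B/318) = 485/159 + B/318)
(11734 + V(-83, 247)) + 31234 = (11734 + (485/159 + (1/318)*247)) + 31234 = (11734 + (485/159 + 247/318)) + 31234 = (11734 + 1217/318) + 31234 = 3732629/318 + 31234 = 13665041/318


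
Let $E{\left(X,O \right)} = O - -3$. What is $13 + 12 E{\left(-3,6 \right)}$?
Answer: $121$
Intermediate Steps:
$E{\left(X,O \right)} = 3 + O$ ($E{\left(X,O \right)} = O + 3 = 3 + O$)
$13 + 12 E{\left(-3,6 \right)} = 13 + 12 \left(3 + 6\right) = 13 + 12 \cdot 9 = 13 + 108 = 121$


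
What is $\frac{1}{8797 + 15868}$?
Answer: $\frac{1}{24665} \approx 4.0543 \cdot 10^{-5}$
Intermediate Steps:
$\frac{1}{8797 + 15868} = \frac{1}{24665}$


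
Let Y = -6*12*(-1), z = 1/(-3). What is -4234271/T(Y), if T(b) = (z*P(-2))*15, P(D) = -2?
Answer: -4234271/10 ≈ -4.2343e+5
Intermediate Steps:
z = -1/3 ≈ -0.33333
Y = 72 (Y = -72*(-1) = 72)
T(b) = 10 (T(b) = -1/3*(-2)*15 = (2/3)*15 = 10)
-4234271/T(Y) = -4234271/10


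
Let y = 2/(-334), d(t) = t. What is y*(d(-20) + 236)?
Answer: -216/167 ≈ -1.2934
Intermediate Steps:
y = -1/167 (y = 2*(-1/334) = -1/167 ≈ -0.0059880)
y*(d(-20) + 236) = -(-20 + 236)/167 = -1/167*216 = -216/167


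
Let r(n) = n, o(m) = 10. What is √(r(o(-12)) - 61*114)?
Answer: 4*I*√434 ≈ 83.331*I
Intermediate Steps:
√(r(o(-12)) - 61*114) = √(10 - 61*114) = √(10 - 6954) = √(-6944) = 4*I*√434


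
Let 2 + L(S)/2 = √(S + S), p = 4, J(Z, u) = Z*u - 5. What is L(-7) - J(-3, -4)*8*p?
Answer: -228 + 2*I*√14 ≈ -228.0 + 7.4833*I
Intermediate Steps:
J(Z, u) = -5 + Z*u
L(S) = -4 + 2*√2*√S (L(S) = -4 + 2*√(S + S) = -4 + 2*√(2*S) = -4 + 2*(√2*√S) = -4 + 2*√2*√S)
L(-7) - J(-3, -4)*8*p = (-4 + 2*√2*√(-7)) - (-5 - 3*(-4))*8*4 = (-4 + 2*√2*(I*√7)) - (-5 + 12)*8*4 = (-4 + 2*I*√14) - 7*8*4 = (-4 + 2*I*√14) - 56*4 = (-4 + 2*I*√14) - 1*224 = (-4 + 2*I*√14) - 224 = -228 + 2*I*√14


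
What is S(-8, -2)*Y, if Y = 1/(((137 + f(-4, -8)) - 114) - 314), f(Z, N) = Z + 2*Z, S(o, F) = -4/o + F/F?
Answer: -1/202 ≈ -0.0049505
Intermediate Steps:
S(o, F) = 1 - 4/o (S(o, F) = -4/o + 1 = 1 - 4/o)
f(Z, N) = 3*Z
Y = -1/303 (Y = 1/(((137 + 3*(-4)) - 114) - 314) = 1/(((137 - 12) - 114) - 314) = 1/((125 - 114) - 314) = 1/(11 - 314) = 1/(-303) = -1/303 ≈ -0.0033003)
S(-8, -2)*Y = ((-4 - 8)/(-8))*(-1/303) = -1/8*(-12)*(-1/303) = (3/2)*(-1/303) = -1/202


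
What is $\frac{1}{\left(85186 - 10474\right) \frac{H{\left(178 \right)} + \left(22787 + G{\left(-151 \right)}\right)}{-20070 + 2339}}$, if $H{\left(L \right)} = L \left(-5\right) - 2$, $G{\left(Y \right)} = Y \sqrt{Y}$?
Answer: $- \frac{2570995}{238897298112} - \frac{17731 i \sqrt{151}}{238897298112} \approx -1.0762 \cdot 10^{-5} - 9.1203 \cdot 10^{-7} i$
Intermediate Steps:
$G{\left(Y \right)} = Y^{\frac{3}{2}}$
$H{\left(L \right)} = -2 - 5 L$ ($H{\left(L \right)} = - 5 L - 2 = -2 - 5 L$)
$\frac{1}{\left(85186 - 10474\right) \frac{H{\left(178 \right)} + \left(22787 + G{\left(-151 \right)}\right)}{-20070 + 2339}} = \frac{1}{\left(85186 - 10474\right) \frac{\left(-2 - 890\right) + \left(22787 + \left(-151\right)^{\frac{3}{2}}\right)}{-20070 + 2339}} = \frac{1}{74712 \frac{\left(-2 - 890\right) + \left(22787 - 151 i \sqrt{151}\right)}{-17731}} = \frac{1}{74712 \left(-892 + \left(22787 - 151 i \sqrt{151}\right)\right) \left(- \frac{1}{17731}\right)} = \frac{1}{74712 \left(21895 - 151 i \sqrt{151}\right) \left(- \frac{1}{17731}\right)} = \frac{1}{74712 \left(- \frac{21895}{17731} + \frac{151 i \sqrt{151}}{17731}\right)}$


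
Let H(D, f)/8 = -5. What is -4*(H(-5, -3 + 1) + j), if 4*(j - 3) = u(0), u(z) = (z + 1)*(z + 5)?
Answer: 143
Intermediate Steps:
H(D, f) = -40 (H(D, f) = 8*(-5) = -40)
u(z) = (1 + z)*(5 + z)
j = 17/4 (j = 3 + (5 + 0**2 + 6*0)/4 = 3 + (5 + 0 + 0)/4 = 3 + (1/4)*5 = 3 + 5/4 = 17/4 ≈ 4.2500)
-4*(H(-5, -3 + 1) + j) = -4*(-40 + 17/4) = -4*(-143/4) = 143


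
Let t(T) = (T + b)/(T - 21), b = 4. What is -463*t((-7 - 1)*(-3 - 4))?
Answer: -5556/7 ≈ -793.71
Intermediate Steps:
t(T) = (4 + T)/(-21 + T) (t(T) = (T + 4)/(T - 21) = (4 + T)/(-21 + T))
-463*t((-7 - 1)*(-3 - 4)) = -463*(4 + (-7 - 1)*(-3 - 4))/(-21 + (-7 - 1)*(-3 - 4)) = -463*(4 - 8*(-7))/(-21 - 8*(-7)) = -463*(4 + 56)/(-21 + 56) = -463*60/35 = -463*12/7 = -5556/7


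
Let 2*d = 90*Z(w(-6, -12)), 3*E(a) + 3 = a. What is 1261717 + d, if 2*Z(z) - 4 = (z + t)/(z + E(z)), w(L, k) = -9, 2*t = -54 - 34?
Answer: 32809367/26 ≈ 1.2619e+6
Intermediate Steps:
t = -44 (t = (-54 - 34)/2 = (½)*(-88) = -44)
E(a) = -1 + a/3
Z(z) = 2 + (-44 + z)/(2*(-1 + 4*z/3)) (Z(z) = 2 + ((z - 44)/(z + (-1 + z/3)))/2 = 2 + ((-44 + z)/(-1 + 4*z/3))/2 = 2 + (-44 + z)/(2*(-1 + 4*z/3)))
d = 4725/26 (d = (90*((-144 + 19*(-9))/(2*(-3 + 4*(-9)))))/2 = (90*((-144 - 171)/(2*(-3 - 36))))/2 = (90*((½)*(-315)/(-39)))/2 = (90*((½)*(-1/39)*(-315)))/2 = (90*(105/26))/2 = (½)*(4725/13) = 4725/26 ≈ 181.73)
1261717 + d = 1261717 + 4725/26 = 32809367/26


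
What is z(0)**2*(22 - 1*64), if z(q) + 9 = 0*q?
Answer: -3402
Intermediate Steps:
z(q) = -9 (z(q) = -9 + 0*q = -9 + 0 = -9)
z(0)**2*(22 - 1*64) = (-9)**2*(22 - 1*64) = 81*(22 - 64) = 81*(-42) = -3402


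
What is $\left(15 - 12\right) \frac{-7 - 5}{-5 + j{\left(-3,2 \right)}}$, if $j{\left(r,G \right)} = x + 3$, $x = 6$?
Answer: $-9$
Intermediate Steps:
$j{\left(r,G \right)} = 9$ ($j{\left(r,G \right)} = 6 + 3 = 9$)
$\left(15 - 12\right) \frac{-7 - 5}{-5 + j{\left(-3,2 \right)}} = \left(15 - 12\right) \frac{-7 - 5}{-5 + 9} = 3 \left(- \frac{12}{4}\right) = 3 \left(\left(-12\right) \frac{1}{4}\right) = 3 \left(-3\right) = -9$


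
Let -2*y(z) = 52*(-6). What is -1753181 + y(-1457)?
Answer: -1753025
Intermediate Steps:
y(z) = 156 (y(z) = -26*(-6) = -½*(-312) = 156)
-1753181 + y(-1457) = -1753181 + 156 = -1753025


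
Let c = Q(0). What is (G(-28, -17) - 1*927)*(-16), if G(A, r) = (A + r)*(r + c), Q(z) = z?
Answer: 2592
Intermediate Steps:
c = 0
G(A, r) = r*(A + r) (G(A, r) = (A + r)*(r + 0) = (A + r)*r = r*(A + r))
(G(-28, -17) - 1*927)*(-16) = (-17*(-28 - 17) - 1*927)*(-16) = (-17*(-45) - 927)*(-16) = (765 - 927)*(-16) = -162*(-16) = 2592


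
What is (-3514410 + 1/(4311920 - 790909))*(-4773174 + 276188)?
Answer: 4280534395355170298/270847 ≈ 1.5804e+13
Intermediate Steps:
(-3514410 + 1/(4311920 - 790909))*(-4773174 + 276188) = (-3514410 + 1/3521011)*(-4496986) = -12374276268509/3521011*(-4496986) = 4280534395355170298/270847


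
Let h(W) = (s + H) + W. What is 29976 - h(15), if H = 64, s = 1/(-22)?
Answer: 657735/22 ≈ 29897.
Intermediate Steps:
s = -1/22 ≈ -0.045455
h(W) = 1407/22 + W (h(W) = (-1/22 + 64) + W = 1407/22 + W)
29976 - h(15) = 29976 - (1407/22 + 15) = 29976 - 1*1737/22 = 29976 - 1737/22 = 657735/22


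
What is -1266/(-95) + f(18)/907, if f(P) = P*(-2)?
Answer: 1144842/86165 ≈ 13.287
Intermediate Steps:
f(P) = -2*P
-1266/(-95) + f(18)/907 = -1266/(-95) - 2*18/907 = -1266*(-1/95) - 36*1/907 = 1266/95 - 36/907 = 1144842/86165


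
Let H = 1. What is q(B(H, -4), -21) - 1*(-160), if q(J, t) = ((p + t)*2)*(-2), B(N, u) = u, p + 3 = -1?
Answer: 260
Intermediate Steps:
p = -4 (p = -3 - 1 = -4)
q(J, t) = 16 - 4*t (q(J, t) = ((-4 + t)*2)*(-2) = (-8 + 2*t)*(-2) = 16 - 4*t)
q(B(H, -4), -21) - 1*(-160) = (16 - 4*(-21)) - 1*(-160) = (16 + 84) + 160 = 100 + 160 = 260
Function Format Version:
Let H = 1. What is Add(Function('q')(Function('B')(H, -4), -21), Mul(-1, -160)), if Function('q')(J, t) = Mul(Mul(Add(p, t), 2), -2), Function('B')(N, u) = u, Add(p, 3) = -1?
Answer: 260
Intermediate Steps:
p = -4 (p = Add(-3, -1) = -4)
Function('q')(J, t) = Add(16, Mul(-4, t)) (Function('q')(J, t) = Mul(Mul(Add(-4, t), 2), -2) = Mul(Add(-8, Mul(2, t)), -2) = Add(16, Mul(-4, t)))
Add(Function('q')(Function('B')(H, -4), -21), Mul(-1, -160)) = Add(Add(16, Mul(-4, -21)), Mul(-1, -160)) = Add(Add(16, 84), 160) = Add(100, 160) = 260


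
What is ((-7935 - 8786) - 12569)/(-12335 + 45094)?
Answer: -29290/32759 ≈ -0.89411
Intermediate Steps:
((-7935 - 8786) - 12569)/(-12335 + 45094) = (-16721 - 12569)/32759 = -29290*1/32759 = -29290/32759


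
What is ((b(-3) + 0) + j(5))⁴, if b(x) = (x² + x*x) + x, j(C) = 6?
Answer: 194481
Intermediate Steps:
b(x) = x + 2*x² (b(x) = (x² + x²) + x = 2*x² + x = x + 2*x²)
((b(-3) + 0) + j(5))⁴ = ((-3*(1 + 2*(-3)) + 0) + 6)⁴ = ((-3*(1 - 6) + 0) + 6)⁴ = ((-3*(-5) + 0) + 6)⁴ = ((15 + 0) + 6)⁴ = (15 + 6)⁴ = 21⁴ = 194481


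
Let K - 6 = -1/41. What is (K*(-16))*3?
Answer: -11760/41 ≈ -286.83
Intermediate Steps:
K = 245/41 (K = 6 - 1/41 = 245/41 ≈ 5.9756)
(K*(-16))*3 = ((245/41)*(-16))*3 = -3920/41*3 = -11760/41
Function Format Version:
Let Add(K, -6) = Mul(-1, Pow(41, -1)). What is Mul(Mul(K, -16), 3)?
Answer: Rational(-11760, 41) ≈ -286.83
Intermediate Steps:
K = Rational(245, 41) (K = Add(6, Mul(-1, Pow(41, -1))) = Add(6, Mul(-1, Rational(1, 41))) = Add(6, Rational(-1, 41)) = Rational(245, 41) ≈ 5.9756)
Mul(Mul(K, -16), 3) = Mul(Mul(Rational(245, 41), -16), 3) = Mul(Rational(-3920, 41), 3) = Rational(-11760, 41)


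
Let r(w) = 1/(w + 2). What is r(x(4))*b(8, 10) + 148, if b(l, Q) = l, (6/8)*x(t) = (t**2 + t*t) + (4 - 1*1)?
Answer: 10816/73 ≈ 148.16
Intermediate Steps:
x(t) = 4 + 8*t**2/3 (x(t) = 4*((t**2 + t*t) + (4 - 1*1))/3 = 4*((t**2 + t**2) + (4 - 1))/3 = 4*(2*t**2 + 3)/3 = 4*(3 + 2*t**2)/3 = 4 + 8*t**2/3)
r(w) = 1/(2 + w)
r(x(4))*b(8, 10) + 148 = 8/(2 + (4 + (8/3)*4**2)) + 148 = 8/(2 + (4 + (8/3)*16)) + 148 = 8/(2 + (4 + 128/3)) + 148 = 8/(2 + 140/3) + 148 = 8/(146/3) + 148 = (3/146)*8 + 148 = 12/73 + 148 = 10816/73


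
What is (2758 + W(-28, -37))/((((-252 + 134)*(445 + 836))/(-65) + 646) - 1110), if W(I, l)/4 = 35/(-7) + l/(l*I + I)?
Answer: 44846035/30491496 ≈ 1.4708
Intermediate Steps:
W(I, l) = -20 + 4*l/(I + I*l) (W(I, l) = 4*(35/(-7) + l/(l*I + I)) = 4*(35*(-⅐) + l/(I*l + I)) = 4*(-5 + l/(I + I*l)) = -20 + 4*l/(I + I*l))
(2758 + W(-28, -37))/((((-252 + 134)*(445 + 836))/(-65) + 646) - 1110) = (2758 + 4*(-37 - 5*(-28) - 5*(-28)*(-37))/(-28*(1 - 37)))/((((-252 + 134)*(445 + 836))/(-65) + 646) - 1110) = (2758 + 4*(-1/28)*(-37 + 140 - 5180)/(-36))/((-118*1281*(-1/65) + 646) - 1110) = (2758 + 4*(-1/28)*(-1/36)*(-5077))/((-151158*(-1/65) + 646) - 1110) = (2758 - 5077/252)/((151158/65 + 646) - 1110) = 689939/(252*(193148/65 - 1110)) = 689939/(252*(120998/65)) = (689939/252)*(65/120998) = 44846035/30491496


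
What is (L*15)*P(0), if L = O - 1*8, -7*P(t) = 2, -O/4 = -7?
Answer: -600/7 ≈ -85.714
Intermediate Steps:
O = 28 (O = -4*(-7) = 28)
P(t) = -2/7 (P(t) = -⅐*2 = -2/7)
L = 20 (L = 28 - 1*8 = 28 - 8 = 20)
(L*15)*P(0) = (20*15)*(-2/7) = 300*(-2/7) = -600/7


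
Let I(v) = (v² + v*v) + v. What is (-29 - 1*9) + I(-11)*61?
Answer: 14053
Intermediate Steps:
I(v) = v + 2*v² (I(v) = (v² + v²) + v = 2*v² + v = v + 2*v²)
(-29 - 1*9) + I(-11)*61 = (-29 - 1*9) - 11*(1 + 2*(-11))*61 = (-29 - 9) - 11*(1 - 22)*61 = -38 - 11*(-21)*61 = -38 + 231*61 = -38 + 14091 = 14053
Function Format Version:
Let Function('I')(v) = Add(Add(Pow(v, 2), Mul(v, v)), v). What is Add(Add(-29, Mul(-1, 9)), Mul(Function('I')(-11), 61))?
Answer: 14053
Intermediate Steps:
Function('I')(v) = Add(v, Mul(2, Pow(v, 2))) (Function('I')(v) = Add(Add(Pow(v, 2), Pow(v, 2)), v) = Add(Mul(2, Pow(v, 2)), v) = Add(v, Mul(2, Pow(v, 2))))
Add(Add(-29, Mul(-1, 9)), Mul(Function('I')(-11), 61)) = Add(Add(-29, Mul(-1, 9)), Mul(Mul(-11, Add(1, Mul(2, -11))), 61)) = Add(Add(-29, -9), Mul(Mul(-11, Add(1, -22)), 61)) = Add(-38, Mul(Mul(-11, -21), 61)) = Add(-38, Mul(231, 61)) = Add(-38, 14091) = 14053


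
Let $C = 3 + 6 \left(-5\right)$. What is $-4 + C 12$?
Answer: $-328$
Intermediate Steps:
$C = -27$ ($C = 3 - 30 = -27$)
$-4 + C 12 = -4 - 324 = -328$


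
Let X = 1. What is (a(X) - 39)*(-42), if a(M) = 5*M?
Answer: 1428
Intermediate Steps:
(a(X) - 39)*(-42) = (5*1 - 39)*(-42) = (5 - 39)*(-42) = -34*(-42) = 1428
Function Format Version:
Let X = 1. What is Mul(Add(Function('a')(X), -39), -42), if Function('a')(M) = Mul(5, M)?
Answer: 1428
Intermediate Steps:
Mul(Add(Function('a')(X), -39), -42) = Mul(Add(Mul(5, 1), -39), -42) = Mul(Add(5, -39), -42) = Mul(-34, -42) = 1428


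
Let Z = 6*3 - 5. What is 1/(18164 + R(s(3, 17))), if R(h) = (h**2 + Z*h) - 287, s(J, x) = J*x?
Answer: 1/21141 ≈ 4.7301e-5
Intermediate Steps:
Z = 13 (Z = 18 - 5 = 13)
R(h) = -287 + h**2 + 13*h (R(h) = (h**2 + 13*h) - 287 = -287 + h**2 + 13*h)
1/(18164 + R(s(3, 17))) = 1/(18164 + (-287 + (3*17)**2 + 13*(3*17))) = 1/(18164 + (-287 + 51**2 + 13*51)) = 1/(18164 + (-287 + 2601 + 663)) = 1/(18164 + 2977) = 1/21141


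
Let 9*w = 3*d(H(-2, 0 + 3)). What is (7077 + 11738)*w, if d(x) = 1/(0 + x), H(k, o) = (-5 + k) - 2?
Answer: -18815/27 ≈ -696.85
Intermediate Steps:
H(k, o) = -7 + k
d(x) = 1/x
w = -1/27 (w = (3/(-7 - 2))/9 = (3/(-9))/9 = (3*(-⅑))/9 = (⅑)*(-⅓) = -1/27 ≈ -0.037037)
(7077 + 11738)*w = (7077 + 11738)*(-1/27) = 18815*(-1/27) = -18815/27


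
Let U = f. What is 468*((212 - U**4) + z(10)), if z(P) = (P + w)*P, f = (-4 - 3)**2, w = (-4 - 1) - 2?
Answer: -2697813612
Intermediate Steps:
w = -7 (w = -5 - 2 = -7)
f = 49 (f = (-7)**2 = 49)
U = 49
z(P) = P*(-7 + P) (z(P) = (P - 7)*P = (-7 + P)*P = P*(-7 + P))
468*((212 - U**4) + z(10)) = 468*((212 - 1*49**4) + 10*(-7 + 10)) = 468*((212 - 1*5764801) + 10*3) = 468*((212 - 5764801) + 30) = 468*(-5764589 + 30) = 468*(-5764559) = -2697813612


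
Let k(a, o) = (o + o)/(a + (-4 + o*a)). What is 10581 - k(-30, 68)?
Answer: 645445/61 ≈ 10581.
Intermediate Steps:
k(a, o) = 2*o/(-4 + a + a*o) (k(a, o) = (2*o)/(a + (-4 + a*o)) = (2*o)/(-4 + a + a*o) = 2*o/(-4 + a + a*o))
10581 - k(-30, 68) = 10581 - 2*68/(-4 - 30 - 30*68) = 10581 - 2*68/(-4 - 30 - 2040) = 10581 - 2*68/(-2074) = 10581 - 2*68*(-1)/2074 = 10581 - 1*(-4/61) = 10581 + 4/61 = 645445/61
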